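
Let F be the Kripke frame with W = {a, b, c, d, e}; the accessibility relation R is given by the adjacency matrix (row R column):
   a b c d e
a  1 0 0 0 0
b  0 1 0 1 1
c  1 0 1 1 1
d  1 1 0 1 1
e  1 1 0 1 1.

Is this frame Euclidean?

Euclidean: no — c R a and c R d, but not a R d.

No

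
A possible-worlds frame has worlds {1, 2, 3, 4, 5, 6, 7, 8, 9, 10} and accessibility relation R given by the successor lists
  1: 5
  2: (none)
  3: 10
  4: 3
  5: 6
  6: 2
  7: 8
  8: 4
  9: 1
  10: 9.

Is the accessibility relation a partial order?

No

Reflexive: no — 1 is not related to itself.
Transitive: no — 1 R 5 and 5 R 6, but not 1 R 6.
Antisymmetric: yes — no distinct pair is related both ways.
So R is not a partial order.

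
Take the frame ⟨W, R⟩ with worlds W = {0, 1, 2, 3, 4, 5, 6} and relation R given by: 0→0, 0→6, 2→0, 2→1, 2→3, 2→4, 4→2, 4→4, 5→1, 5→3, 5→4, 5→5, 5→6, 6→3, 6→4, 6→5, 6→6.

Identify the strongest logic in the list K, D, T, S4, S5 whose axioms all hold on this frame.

Serial (axiom D): no — 1 has no R-successor.
Reflexive (axiom T): no — 1 is not related to itself.
Transitive (axiom 4): no — 0 R 6 and 6 R 3, but not 0 R 3.
Euclidean (axiom 5): no — 2 R 0 and 2 R 1, but not 0 R 1.
So F validates K; D would additionally require R to be serial. The strongest is K.

K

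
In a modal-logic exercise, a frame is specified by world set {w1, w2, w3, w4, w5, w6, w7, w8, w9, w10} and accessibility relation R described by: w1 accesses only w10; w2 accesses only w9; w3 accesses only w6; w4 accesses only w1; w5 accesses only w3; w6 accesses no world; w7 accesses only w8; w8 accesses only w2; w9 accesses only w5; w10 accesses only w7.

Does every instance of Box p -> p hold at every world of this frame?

No

The schema T characterises exactly the reflexive frames.
Reflexive: no — w1 is not related to itself.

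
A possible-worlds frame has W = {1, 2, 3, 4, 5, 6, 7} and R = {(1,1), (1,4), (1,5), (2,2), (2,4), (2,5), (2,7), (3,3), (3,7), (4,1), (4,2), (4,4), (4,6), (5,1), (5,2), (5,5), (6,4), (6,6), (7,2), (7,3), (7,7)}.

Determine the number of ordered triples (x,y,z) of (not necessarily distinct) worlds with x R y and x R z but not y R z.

Enumerating: (1,4,5), (1,5,4), (2,4,5), (2,4,7), (2,5,4), (2,5,7), (2,7,4), (2,7,5), (4,1,2), (4,1,6), (4,2,1), (4,2,6), (4,6,1), (4,6,2), (5,1,2), (5,2,1), (7,2,3), (7,3,2).

18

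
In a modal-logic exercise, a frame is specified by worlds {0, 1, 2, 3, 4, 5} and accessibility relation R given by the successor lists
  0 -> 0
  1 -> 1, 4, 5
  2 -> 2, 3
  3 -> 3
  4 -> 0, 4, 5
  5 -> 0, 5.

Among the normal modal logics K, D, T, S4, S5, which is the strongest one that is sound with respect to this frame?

T

Serial (axiom D): yes — every world has a successor (e.g. 0 R 0).
Reflexive (axiom T): yes — every world is R-related to itself.
Transitive (axiom 4): no — 1 R 4 and 4 R 0, but not 1 R 0.
Euclidean (axiom 5): no — 1 R 5 and 1 R 4, but not 5 R 4.
So F validates K, D, T; S4 would additionally require R to be transitive. The strongest is T.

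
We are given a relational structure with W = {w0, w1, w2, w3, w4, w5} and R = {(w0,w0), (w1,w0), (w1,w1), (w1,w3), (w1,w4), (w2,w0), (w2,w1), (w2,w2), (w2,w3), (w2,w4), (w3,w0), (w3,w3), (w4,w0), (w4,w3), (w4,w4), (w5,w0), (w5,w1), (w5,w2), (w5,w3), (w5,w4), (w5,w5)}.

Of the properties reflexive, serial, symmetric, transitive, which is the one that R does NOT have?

Reflexive: yes — every world is R-related to itself.
Serial: yes — every world has a successor (e.g. w0 R w0).
Symmetric: no — w1 R w0 but not w0 R w1.
Transitive: yes — every two-step R-path is closed by a direct edge.
Only symmetric fails.

symmetric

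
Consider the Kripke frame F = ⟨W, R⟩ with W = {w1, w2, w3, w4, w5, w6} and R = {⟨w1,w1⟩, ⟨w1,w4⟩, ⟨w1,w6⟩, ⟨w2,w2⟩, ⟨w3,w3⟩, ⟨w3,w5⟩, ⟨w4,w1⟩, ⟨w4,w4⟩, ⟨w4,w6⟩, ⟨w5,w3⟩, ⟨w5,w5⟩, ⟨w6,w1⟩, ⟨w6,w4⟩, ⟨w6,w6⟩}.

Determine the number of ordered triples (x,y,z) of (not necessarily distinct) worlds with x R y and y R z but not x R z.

R is transitive; there are no such tuples.

0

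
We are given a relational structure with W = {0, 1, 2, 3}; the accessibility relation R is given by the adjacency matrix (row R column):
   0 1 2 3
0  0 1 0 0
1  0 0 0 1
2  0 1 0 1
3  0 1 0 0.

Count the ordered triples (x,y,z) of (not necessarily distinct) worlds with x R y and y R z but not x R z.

Enumerating: (0,1,3), (1,3,1), (3,1,3).

3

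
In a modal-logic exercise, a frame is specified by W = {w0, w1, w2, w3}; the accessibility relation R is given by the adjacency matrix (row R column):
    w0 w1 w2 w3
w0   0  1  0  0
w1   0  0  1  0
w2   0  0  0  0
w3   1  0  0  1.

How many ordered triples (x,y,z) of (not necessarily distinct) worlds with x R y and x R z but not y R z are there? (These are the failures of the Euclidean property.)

Enumerating: (w0,w1,w1), (w1,w2,w2), (w3,w0,w0), (w3,w0,w3).

4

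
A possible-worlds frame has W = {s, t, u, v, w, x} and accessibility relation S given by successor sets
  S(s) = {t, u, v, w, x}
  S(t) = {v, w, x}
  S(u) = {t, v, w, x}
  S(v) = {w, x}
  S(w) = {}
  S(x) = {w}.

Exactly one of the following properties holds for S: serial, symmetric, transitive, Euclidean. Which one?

Serial: no — w has no S-successor.
Symmetric: no — s S t but not t S s.
Transitive: yes — every two-step S-path is closed by a direct edge.
Euclidean: no — s S t and s S u, but not t S u.
Only transitive holds.

transitive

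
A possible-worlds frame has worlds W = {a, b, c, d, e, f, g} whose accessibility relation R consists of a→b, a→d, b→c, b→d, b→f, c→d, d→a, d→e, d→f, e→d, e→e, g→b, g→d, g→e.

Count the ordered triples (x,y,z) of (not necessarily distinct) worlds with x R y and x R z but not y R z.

25

Enumerating: (a,b,b), (a,d,b), (a,d,d), (b,c,c), (b,c,f), (b,d,c), (b,d,d), (b,f,c), (b,f,d), (b,f,f), (c,d,d), (d,a,a), … and 13 more.
Total: 25.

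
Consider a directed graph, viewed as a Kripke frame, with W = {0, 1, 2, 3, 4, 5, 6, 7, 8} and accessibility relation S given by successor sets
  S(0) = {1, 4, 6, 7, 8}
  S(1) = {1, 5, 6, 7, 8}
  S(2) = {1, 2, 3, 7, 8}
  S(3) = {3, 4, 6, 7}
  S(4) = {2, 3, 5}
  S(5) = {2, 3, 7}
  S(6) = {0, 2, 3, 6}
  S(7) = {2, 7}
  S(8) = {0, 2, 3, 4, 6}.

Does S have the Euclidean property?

No

Euclidean: no — 0 S 1 and 0 S 4, but not 1 S 4.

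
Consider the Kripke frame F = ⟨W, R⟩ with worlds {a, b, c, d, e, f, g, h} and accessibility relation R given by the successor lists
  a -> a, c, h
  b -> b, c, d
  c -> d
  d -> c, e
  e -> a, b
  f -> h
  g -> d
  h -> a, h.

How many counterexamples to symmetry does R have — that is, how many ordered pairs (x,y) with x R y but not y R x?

8

Enumerating: (a,c), (b,c), (b,d), (d,e), (e,a), (e,b), (f,h), (g,d).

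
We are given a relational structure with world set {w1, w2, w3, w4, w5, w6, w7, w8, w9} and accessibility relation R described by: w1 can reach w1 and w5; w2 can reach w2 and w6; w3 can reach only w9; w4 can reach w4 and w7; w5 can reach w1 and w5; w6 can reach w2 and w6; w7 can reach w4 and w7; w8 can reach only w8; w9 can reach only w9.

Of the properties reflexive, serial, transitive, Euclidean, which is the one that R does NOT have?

reflexive

Reflexive: no — w3 is not related to itself.
Serial: yes — every world has a successor (e.g. w1 R w1).
Transitive: yes — every two-step R-path is closed by a direct edge.
Euclidean: yes — any two successors of a common world are R-related.
Only reflexive fails.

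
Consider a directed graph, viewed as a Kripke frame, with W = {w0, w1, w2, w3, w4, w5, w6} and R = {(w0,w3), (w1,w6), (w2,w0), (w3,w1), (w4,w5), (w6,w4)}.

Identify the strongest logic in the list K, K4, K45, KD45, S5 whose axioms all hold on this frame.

K

Transitive (axiom 4): no — w0 R w3 and w3 R w1, but not w0 R w1.
Euclidean (axiom 5): no — w0 R w3 and w0 R w3, but not w3 R w3.
Serial (axiom D): no — w5 has no R-successor.
Reflexive (axiom T): no — w0 is not related to itself.
So F validates K; K4 would additionally require R to be transitive. The strongest is K.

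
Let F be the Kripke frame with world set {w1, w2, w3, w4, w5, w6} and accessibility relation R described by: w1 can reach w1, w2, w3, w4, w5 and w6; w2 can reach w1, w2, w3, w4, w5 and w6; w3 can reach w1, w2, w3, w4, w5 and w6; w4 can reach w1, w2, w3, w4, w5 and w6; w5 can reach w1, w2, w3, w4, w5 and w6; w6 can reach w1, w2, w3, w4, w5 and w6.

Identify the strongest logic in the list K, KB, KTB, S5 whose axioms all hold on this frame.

S5

Symmetric (axiom B): yes — every pair in R has its reverse in R.
Reflexive (axiom T): yes — every world is R-related to itself.
Euclidean (axiom 5): yes — any two successors of a common world are R-related.
So F validates K, KB, KTB, S5. The strongest is S5.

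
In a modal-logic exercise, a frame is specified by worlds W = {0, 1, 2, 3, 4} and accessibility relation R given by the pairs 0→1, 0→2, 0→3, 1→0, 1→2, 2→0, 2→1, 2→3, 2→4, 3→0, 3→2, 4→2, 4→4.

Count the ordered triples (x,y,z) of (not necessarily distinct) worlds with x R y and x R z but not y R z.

Enumerating: (0,1,1), (0,1,3), (0,2,2), (0,3,1), (0,3,3), (1,0,0), (1,2,2), (2,0,0), (2,0,4), (2,1,1), (2,1,3), (2,1,4), … and 9 more.
Total: 21.

21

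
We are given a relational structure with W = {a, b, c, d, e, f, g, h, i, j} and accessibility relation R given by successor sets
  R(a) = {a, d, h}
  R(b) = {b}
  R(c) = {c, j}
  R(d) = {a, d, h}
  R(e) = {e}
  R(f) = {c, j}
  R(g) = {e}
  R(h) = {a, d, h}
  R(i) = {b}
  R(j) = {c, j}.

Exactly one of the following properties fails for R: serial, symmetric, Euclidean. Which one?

symmetric

Serial: yes — every world has a successor (e.g. a R a).
Symmetric: no — f R c but not c R f.
Euclidean: yes — any two successors of a common world are R-related.
Only symmetric fails.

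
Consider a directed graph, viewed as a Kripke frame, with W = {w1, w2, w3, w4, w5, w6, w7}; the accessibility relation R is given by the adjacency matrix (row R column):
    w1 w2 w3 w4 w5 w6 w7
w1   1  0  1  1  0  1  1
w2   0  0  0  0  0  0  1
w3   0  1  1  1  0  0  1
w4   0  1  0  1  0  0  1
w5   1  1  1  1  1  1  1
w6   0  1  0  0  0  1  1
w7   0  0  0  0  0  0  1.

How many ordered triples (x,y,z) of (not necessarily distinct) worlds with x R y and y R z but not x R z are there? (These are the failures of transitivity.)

3

Enumerating: (w1,w3,w2), (w1,w4,w2), (w1,w6,w2).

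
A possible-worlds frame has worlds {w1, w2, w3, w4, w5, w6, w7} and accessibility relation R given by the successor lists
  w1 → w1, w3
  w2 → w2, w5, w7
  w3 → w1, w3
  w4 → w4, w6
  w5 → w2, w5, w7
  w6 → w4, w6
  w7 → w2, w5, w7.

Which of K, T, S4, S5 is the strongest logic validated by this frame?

Reflexive (axiom T): yes — every world is R-related to itself.
Transitive (axiom 4): yes — every two-step R-path is closed by a direct edge.
Euclidean (axiom 5): yes — any two successors of a common world are R-related.
So F validates K, T, S4, S5. The strongest is S5.

S5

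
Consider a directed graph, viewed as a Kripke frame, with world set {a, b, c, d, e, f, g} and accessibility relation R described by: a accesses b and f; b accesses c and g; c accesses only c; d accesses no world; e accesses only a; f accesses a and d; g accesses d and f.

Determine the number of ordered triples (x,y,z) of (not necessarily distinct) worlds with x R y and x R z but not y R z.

15

Enumerating: (a,b,b), (a,b,f), (a,f,b), (a,f,f), (b,c,g), (b,g,c), (b,g,g), (e,a,a), (f,a,a), (f,a,d), (f,d,a), (f,d,d), (g,d,d), (g,d,f), (g,f,f).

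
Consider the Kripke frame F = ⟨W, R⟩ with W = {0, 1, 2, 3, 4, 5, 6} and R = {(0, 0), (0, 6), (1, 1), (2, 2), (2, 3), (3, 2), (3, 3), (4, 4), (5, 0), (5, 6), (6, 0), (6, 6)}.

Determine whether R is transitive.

Transitive: yes — every two-step R-path is closed by a direct edge.

Yes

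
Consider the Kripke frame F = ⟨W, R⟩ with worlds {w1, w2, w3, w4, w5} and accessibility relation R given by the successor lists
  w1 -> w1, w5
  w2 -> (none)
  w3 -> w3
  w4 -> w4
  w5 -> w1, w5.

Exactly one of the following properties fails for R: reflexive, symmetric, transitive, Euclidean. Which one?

reflexive

Reflexive: no — w2 is not related to itself.
Symmetric: yes — every pair in R has its reverse in R.
Transitive: yes — every two-step R-path is closed by a direct edge.
Euclidean: yes — any two successors of a common world are R-related.
Only reflexive fails.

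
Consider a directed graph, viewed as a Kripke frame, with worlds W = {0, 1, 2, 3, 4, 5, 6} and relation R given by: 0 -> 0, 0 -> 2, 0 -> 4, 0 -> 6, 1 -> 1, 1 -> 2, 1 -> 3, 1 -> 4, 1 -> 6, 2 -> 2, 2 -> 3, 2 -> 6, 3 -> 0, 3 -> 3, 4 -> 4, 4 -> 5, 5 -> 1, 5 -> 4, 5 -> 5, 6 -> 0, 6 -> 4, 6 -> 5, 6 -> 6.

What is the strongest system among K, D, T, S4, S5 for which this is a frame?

Serial (axiom D): yes — every world has a successor (e.g. 0 R 0).
Reflexive (axiom T): yes — every world is R-related to itself.
Transitive (axiom 4): no — 0 R 2 and 2 R 3, but not 0 R 3.
Euclidean (axiom 5): no — 0 R 2 and 0 R 4, but not 2 R 4.
So F validates K, D, T; S4 would additionally require R to be transitive. The strongest is T.

T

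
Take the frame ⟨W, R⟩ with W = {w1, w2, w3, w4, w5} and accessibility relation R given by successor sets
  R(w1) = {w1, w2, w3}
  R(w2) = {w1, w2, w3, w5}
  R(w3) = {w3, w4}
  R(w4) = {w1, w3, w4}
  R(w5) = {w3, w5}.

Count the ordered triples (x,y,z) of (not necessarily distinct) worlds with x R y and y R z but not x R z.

Enumerating: (w1,w2,w5), (w1,w3,w4), (w2,w3,w4), (w3,w4,w1), (w4,w1,w2), (w5,w3,w4).

6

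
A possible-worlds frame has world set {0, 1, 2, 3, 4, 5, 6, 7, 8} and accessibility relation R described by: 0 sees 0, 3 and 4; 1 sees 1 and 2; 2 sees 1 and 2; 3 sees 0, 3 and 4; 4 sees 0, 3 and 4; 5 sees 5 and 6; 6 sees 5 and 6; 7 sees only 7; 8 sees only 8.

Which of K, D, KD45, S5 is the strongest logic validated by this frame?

S5

Serial (axiom D): yes — every world has a successor (e.g. 0 R 0).
Euclidean (axiom 5): yes — any two successors of a common world are R-related.
Transitive (axiom 4): yes — every two-step R-path is closed by a direct edge.
Reflexive (axiom T): yes — every world is R-related to itself.
So F validates K, D, KD45, S5. The strongest is S5.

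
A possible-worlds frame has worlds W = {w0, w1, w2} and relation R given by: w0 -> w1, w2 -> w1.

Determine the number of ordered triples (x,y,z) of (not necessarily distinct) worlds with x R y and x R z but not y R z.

Enumerating: (w0,w1,w1), (w2,w1,w1).

2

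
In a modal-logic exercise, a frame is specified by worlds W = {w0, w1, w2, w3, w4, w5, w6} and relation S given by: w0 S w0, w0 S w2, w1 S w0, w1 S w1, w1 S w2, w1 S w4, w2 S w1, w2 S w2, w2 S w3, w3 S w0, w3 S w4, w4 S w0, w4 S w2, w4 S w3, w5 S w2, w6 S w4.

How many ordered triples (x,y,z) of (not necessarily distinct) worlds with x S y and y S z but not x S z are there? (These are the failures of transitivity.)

Enumerating: (w0,w2,w1), (w0,w2,w3), (w1,w2,w3), (w1,w4,w3), (w2,w1,w0), (w2,w1,w4), (w2,w3,w0), (w2,w3,w4), (w3,w0,w2), (w3,w4,w2), (w3,w4,w3), (w4,w2,w1), (w4,w3,w4), (w5,w2,w1), (w5,w2,w3), (w6,w4,w0), (w6,w4,w2), (w6,w4,w3).

18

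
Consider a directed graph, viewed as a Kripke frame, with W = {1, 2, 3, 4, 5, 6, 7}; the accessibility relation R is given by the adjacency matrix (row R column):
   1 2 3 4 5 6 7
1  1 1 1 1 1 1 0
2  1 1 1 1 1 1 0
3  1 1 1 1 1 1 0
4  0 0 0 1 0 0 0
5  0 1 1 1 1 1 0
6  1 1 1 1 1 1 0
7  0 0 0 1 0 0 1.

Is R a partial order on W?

No

Reflexive: yes — every world is R-related to itself.
Transitive: no — 5 R 2 and 2 R 1, but not 5 R 1.
Antisymmetric: no — 1 R 2 and 2 R 1 with 1 ≠ 2.
So R is not a partial order.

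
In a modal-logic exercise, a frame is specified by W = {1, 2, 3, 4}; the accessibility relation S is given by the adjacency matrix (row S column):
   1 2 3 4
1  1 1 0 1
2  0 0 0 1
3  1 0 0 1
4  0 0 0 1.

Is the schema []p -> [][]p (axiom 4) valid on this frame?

Axiom 4 corresponds to the accessibility relation being transitive.
Transitive: no — 3 S 1 and 1 S 2, but not 3 S 2.

No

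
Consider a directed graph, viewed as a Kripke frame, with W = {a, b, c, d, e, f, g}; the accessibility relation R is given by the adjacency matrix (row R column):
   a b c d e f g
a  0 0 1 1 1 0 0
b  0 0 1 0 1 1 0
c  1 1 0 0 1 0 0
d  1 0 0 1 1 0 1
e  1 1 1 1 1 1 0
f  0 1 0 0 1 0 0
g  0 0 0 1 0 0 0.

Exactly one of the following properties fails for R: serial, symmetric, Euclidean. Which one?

Euclidean

Serial: yes — every world has a successor (e.g. a R c).
Symmetric: yes — every pair in R has its reverse in R.
Euclidean: no — a R c and a R d, but not c R d.
Only Euclidean fails.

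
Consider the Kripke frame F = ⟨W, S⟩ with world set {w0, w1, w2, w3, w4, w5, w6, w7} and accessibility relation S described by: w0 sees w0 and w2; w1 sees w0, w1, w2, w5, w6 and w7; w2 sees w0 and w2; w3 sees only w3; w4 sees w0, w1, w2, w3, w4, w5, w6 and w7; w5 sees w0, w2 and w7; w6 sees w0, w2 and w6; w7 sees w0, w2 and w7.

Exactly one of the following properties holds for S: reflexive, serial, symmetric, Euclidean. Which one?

serial

Reflexive: no — w5 is not related to itself.
Serial: yes — every world has a successor (e.g. w0 S w0).
Symmetric: no — w1 S w0 but not w0 S w1.
Euclidean: no — w1 S w0 and w1 S w5, but not w0 S w5.
Only serial holds.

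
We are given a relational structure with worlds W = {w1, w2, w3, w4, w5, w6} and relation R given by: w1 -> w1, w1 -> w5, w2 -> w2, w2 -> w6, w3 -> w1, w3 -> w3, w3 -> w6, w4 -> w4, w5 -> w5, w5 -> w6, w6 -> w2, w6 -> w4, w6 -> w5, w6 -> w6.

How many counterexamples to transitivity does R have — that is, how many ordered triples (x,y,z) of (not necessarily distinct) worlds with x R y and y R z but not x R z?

9

Enumerating: (w1,w5,w6), (w2,w6,w4), (w2,w6,w5), (w3,w1,w5), (w3,w6,w2), (w3,w6,w4), (w3,w6,w5), (w5,w6,w2), (w5,w6,w4).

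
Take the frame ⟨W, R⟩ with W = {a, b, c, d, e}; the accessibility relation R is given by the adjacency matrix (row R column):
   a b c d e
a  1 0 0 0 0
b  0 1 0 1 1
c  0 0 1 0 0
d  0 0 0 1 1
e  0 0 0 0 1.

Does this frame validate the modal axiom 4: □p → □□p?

By correspondence theory, 4 is valid on a frame iff R is transitive.
Transitive: yes — every two-step R-path is closed by a direct edge.

Yes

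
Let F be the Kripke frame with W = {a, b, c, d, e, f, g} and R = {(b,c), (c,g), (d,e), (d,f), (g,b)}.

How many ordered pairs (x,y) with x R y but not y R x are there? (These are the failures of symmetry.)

5

Enumerating: (b,c), (c,g), (d,e), (d,f), (g,b).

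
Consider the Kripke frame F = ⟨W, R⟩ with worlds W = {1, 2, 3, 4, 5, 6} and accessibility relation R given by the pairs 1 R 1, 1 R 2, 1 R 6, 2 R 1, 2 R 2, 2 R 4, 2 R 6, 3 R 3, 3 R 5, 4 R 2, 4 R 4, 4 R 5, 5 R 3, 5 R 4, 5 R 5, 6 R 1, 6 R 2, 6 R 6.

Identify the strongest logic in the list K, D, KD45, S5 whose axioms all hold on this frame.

D

Serial (axiom D): yes — every world has a successor (e.g. 1 R 1).
Euclidean (axiom 5): no — 2 R 1 and 2 R 4, but not 1 R 4.
Transitive (axiom 4): no — 1 R 2 and 2 R 4, but not 1 R 4.
Reflexive (axiom T): yes — every world is R-related to itself.
So F validates K, D; KD45 would additionally require R to be Euclidean and transitive. The strongest is D.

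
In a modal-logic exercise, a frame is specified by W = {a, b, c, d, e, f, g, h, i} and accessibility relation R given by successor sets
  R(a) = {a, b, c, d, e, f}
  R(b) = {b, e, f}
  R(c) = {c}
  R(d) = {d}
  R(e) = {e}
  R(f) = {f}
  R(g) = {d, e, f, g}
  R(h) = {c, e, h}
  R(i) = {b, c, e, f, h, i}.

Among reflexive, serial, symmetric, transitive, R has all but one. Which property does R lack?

Reflexive: yes — every world is R-related to itself.
Serial: yes — every world has a successor (e.g. a R a).
Symmetric: no — a R b but not b R a.
Transitive: yes — every two-step R-path is closed by a direct edge.
Only symmetric fails.

symmetric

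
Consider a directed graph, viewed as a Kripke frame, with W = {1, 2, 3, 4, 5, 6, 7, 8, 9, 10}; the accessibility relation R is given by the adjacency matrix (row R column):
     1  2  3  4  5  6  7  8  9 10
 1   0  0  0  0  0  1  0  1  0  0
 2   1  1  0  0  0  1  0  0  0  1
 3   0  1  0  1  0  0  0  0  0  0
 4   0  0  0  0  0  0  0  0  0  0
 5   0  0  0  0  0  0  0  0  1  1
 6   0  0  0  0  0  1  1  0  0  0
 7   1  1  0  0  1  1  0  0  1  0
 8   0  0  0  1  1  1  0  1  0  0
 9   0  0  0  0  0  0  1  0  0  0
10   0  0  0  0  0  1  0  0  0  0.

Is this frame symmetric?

Symmetric: no — 1 R 6 but not 6 R 1.

No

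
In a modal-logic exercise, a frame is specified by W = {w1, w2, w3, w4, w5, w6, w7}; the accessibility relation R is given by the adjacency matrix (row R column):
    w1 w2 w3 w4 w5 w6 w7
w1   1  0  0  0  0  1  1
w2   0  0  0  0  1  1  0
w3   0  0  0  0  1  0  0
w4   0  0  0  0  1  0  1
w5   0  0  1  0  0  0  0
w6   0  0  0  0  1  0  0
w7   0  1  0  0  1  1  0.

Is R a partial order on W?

Reflexive: no — w2 is not related to itself.
Transitive: no — w1 R w6 and w6 R w5, but not w1 R w5.
Antisymmetric: no — w3 R w5 and w5 R w3 with w3 ≠ w5.
So R is not a partial order.

No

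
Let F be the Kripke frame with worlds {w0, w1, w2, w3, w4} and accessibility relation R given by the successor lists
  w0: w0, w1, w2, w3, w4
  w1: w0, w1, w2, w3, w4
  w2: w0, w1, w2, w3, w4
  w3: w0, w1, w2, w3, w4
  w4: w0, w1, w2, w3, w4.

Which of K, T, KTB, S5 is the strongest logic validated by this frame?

Reflexive (axiom T): yes — every world is R-related to itself.
Symmetric (axiom B): yes — every pair in R has its reverse in R.
Euclidean (axiom 5): yes — any two successors of a common world are R-related.
So F validates K, T, KTB, S5. The strongest is S5.

S5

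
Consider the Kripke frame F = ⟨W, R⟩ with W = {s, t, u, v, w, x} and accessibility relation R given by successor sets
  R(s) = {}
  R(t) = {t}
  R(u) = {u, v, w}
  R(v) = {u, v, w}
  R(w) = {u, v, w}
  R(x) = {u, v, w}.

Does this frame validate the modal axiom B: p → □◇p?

By correspondence theory, B is valid on a frame iff R is symmetric.
Symmetric: no — x R u but not u R x.

No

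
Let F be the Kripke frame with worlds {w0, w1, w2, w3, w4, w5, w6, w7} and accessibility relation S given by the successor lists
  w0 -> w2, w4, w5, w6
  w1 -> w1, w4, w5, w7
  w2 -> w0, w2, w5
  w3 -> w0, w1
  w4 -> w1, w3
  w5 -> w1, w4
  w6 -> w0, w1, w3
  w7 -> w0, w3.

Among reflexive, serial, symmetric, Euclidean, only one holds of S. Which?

serial

Reflexive: no — w0 is not related to itself.
Serial: yes — every world has a successor (e.g. w0 S w2).
Symmetric: no — w0 S w4 but not w4 S w0.
Euclidean: no — w0 S w2 and w0 S w4, but not w2 S w4.
Only serial holds.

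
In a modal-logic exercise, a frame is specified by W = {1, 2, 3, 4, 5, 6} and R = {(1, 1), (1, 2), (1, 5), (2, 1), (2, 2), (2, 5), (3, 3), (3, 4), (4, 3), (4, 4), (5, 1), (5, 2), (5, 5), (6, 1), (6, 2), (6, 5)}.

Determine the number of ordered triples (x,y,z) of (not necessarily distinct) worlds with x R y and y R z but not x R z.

R is transitive; there are no such tuples.

0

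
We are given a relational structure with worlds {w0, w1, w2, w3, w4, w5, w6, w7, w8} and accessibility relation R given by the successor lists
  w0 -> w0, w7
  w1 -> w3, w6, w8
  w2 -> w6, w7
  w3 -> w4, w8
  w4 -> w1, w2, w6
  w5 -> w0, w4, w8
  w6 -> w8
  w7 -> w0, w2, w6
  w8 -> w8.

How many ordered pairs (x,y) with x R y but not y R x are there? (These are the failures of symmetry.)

14

Enumerating: (w1,w3), (w1,w6), (w1,w8), (w2,w6), (w3,w4), (w3,w8), (w4,w1), (w4,w2), (w4,w6), (w5,w0), (w5,w4), (w5,w8), (w6,w8), (w7,w6).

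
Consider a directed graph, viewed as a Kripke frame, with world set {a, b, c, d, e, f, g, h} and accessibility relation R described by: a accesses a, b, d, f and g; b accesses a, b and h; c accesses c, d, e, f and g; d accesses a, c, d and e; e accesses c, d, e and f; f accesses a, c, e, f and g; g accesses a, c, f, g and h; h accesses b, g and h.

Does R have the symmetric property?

Yes

Symmetric: yes — every pair in R has its reverse in R.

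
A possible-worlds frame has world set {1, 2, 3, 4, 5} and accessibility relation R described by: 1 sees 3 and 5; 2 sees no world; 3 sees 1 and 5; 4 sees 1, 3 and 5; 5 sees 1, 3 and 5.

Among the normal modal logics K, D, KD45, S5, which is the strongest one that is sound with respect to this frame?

K

Serial (axiom D): no — 2 has no R-successor.
Euclidean (axiom 5): no — 1 R 3 and 1 R 3, but not 3 R 3.
Transitive (axiom 4): no — 1 R 3 and 3 R 1, but not 1 R 1.
Reflexive (axiom T): no — 1 is not related to itself.
So F validates K; D would additionally require R to be serial. The strongest is K.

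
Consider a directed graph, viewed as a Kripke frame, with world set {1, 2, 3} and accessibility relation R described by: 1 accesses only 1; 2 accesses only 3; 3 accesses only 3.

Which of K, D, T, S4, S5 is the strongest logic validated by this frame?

D

Serial (axiom D): yes — every world has a successor (e.g. 1 R 1).
Reflexive (axiom T): no — 2 is not related to itself.
Transitive (axiom 4): yes — every two-step R-path is closed by a direct edge.
Euclidean (axiom 5): yes — any two successors of a common world are R-related.
So F validates K, D; T would additionally require R to be reflexive. The strongest is D.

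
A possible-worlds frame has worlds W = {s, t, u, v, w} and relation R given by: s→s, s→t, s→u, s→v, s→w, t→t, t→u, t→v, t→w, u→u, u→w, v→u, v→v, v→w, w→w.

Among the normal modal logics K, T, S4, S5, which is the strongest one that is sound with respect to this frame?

S4

Reflexive (axiom T): yes — every world is R-related to itself.
Transitive (axiom 4): yes — every two-step R-path is closed by a direct edge.
Euclidean (axiom 5): no — s R u and s R t, but not u R t.
So F validates K, T, S4; S5 would additionally require R to be Euclidean. The strongest is S4.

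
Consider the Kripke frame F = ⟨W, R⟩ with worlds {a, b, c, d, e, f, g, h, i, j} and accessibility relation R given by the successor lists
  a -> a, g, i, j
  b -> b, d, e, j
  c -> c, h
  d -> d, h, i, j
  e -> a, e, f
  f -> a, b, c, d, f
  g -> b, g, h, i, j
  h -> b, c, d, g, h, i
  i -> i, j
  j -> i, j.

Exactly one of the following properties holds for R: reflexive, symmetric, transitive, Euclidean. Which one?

reflexive

Reflexive: yes — every world is R-related to itself.
Symmetric: no — a R g but not g R a.
Transitive: no — a R g and g R b, but not a R b.
Euclidean: no — a R i and a R g, but not i R g.
Only reflexive holds.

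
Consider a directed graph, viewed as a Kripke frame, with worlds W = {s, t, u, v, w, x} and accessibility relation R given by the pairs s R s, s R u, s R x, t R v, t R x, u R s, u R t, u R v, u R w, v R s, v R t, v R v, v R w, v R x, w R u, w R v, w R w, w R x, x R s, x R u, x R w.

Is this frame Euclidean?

Euclidean: no — s R u and s R x, but not u R x.

No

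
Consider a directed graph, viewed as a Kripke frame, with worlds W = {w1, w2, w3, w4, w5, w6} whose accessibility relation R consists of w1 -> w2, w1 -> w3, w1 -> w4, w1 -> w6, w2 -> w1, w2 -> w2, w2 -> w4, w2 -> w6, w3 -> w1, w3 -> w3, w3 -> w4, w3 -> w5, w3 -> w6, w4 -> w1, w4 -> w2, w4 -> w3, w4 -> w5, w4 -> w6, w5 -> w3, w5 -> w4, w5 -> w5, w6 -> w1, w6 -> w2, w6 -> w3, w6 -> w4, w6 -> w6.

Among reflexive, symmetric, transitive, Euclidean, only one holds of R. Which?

symmetric

Reflexive: no — w1 is not related to itself.
Symmetric: yes — every pair in R has its reverse in R.
Transitive: no — w1 R w3 and w3 R w5, but not w1 R w5.
Euclidean: no — w1 R w2 and w1 R w3, but not w2 R w3.
Only symmetric holds.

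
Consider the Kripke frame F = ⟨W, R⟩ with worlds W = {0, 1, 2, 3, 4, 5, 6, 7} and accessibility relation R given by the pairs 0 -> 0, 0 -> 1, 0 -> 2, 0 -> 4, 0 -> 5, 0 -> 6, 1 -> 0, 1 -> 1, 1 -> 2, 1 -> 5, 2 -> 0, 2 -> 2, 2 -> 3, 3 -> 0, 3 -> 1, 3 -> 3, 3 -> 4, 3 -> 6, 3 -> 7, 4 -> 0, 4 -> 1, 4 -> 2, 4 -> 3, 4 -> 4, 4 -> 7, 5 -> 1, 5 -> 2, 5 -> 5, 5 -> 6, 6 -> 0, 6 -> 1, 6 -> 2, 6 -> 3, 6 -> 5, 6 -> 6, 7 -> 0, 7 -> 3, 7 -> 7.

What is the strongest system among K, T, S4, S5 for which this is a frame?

T

Reflexive (axiom T): yes — every world is R-related to itself.
Transitive (axiom 4): no — 0 R 2 and 2 R 3, but not 0 R 3.
Euclidean (axiom 5): no — 0 R 1 and 0 R 4, but not 1 R 4.
So F validates K, T; S4 would additionally require R to be transitive. The strongest is T.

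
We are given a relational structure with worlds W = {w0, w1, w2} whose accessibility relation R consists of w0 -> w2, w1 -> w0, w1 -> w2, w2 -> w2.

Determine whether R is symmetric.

No

Symmetric: no — w0 R w2 but not w2 R w0.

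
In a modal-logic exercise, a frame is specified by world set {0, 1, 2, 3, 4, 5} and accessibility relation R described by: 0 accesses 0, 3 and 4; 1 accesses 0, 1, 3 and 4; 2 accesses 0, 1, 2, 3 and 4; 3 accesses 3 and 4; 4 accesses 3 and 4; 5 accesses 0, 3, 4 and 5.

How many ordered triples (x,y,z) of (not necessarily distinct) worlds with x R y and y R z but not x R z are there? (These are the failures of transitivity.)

0

R is transitive; there are no such tuples.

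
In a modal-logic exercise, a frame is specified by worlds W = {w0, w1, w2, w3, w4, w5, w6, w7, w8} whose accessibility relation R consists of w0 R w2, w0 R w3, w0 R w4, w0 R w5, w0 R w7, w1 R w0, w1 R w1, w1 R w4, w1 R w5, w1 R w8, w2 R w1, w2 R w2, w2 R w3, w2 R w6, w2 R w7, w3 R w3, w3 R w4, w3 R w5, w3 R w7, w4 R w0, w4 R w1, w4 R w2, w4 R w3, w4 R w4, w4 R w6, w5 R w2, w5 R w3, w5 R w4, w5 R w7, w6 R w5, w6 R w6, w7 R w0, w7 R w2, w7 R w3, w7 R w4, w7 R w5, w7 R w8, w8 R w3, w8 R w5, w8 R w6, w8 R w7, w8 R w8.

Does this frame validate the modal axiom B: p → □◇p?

No

The schema B characterises exactly the symmetric frames.
Symmetric: no — w0 R w2 but not w2 R w0.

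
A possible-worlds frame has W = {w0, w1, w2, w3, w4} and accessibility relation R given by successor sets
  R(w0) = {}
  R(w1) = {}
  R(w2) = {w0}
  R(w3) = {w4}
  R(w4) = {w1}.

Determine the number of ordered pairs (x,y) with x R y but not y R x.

3

Enumerating: (w2,w0), (w3,w4), (w4,w1).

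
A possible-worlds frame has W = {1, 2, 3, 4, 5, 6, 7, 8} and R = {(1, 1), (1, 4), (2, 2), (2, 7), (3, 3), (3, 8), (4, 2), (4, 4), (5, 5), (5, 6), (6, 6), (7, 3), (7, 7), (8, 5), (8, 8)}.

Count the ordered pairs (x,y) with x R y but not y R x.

Enumerating: (1,4), (2,7), (3,8), (4,2), (5,6), (7,3), (8,5).

7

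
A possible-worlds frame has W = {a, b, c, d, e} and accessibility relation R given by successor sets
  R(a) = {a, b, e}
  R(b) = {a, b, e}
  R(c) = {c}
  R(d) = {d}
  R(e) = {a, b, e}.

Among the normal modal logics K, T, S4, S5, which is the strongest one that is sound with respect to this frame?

Reflexive (axiom T): yes — every world is R-related to itself.
Transitive (axiom 4): yes — every two-step R-path is closed by a direct edge.
Euclidean (axiom 5): yes — any two successors of a common world are R-related.
So F validates K, T, S4, S5. The strongest is S5.

S5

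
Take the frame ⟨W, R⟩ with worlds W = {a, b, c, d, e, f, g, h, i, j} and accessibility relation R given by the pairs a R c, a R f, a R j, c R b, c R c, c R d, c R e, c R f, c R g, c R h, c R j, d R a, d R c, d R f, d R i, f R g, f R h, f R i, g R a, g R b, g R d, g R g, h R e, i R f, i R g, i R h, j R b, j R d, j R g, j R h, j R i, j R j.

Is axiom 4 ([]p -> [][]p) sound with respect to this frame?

By correspondence theory, 4 is valid on a frame iff R is transitive.
Transitive: no — a R c and c R b, but not a R b.

No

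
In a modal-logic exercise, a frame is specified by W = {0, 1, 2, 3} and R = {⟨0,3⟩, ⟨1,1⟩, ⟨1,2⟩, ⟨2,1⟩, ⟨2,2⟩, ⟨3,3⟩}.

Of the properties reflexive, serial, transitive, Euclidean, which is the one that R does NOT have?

Reflexive: no — 0 is not related to itself.
Serial: yes — every world has a successor (e.g. 0 R 3).
Transitive: yes — every two-step R-path is closed by a direct edge.
Euclidean: yes — any two successors of a common world are R-related.
Only reflexive fails.

reflexive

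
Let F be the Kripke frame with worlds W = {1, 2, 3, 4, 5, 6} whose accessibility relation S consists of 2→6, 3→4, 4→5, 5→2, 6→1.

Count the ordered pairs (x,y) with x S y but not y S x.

5

Enumerating: (2,6), (3,4), (4,5), (5,2), (6,1).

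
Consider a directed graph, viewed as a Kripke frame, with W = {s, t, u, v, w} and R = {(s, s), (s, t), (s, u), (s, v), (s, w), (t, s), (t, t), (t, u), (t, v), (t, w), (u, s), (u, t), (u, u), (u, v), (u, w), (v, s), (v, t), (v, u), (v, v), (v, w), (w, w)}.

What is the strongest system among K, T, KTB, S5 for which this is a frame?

T

Reflexive (axiom T): yes — every world is R-related to itself.
Symmetric (axiom B): no — s R w but not w R s.
Euclidean (axiom 5): no — s R w and s R t, but not w R t.
So F validates K, T; KTB would additionally require R to be symmetric. The strongest is T.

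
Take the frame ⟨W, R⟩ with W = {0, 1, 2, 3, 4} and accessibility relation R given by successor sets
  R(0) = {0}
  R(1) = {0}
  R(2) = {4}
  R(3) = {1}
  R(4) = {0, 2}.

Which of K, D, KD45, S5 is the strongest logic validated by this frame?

Serial (axiom D): yes — every world has a successor (e.g. 0 R 0).
Euclidean (axiom 5): no — 4 R 0 and 4 R 2, but not 0 R 2.
Transitive (axiom 4): no — 2 R 4 and 4 R 0, but not 2 R 0.
Reflexive (axiom T): no — 1 is not related to itself.
So F validates K, D; KD45 would additionally require R to be Euclidean and transitive. The strongest is D.

D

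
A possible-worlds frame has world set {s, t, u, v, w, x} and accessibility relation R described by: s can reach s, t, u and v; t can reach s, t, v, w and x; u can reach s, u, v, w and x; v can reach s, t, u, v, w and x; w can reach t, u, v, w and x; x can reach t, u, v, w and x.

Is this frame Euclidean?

Euclidean: no — s R t and s R u, but not t R u.

No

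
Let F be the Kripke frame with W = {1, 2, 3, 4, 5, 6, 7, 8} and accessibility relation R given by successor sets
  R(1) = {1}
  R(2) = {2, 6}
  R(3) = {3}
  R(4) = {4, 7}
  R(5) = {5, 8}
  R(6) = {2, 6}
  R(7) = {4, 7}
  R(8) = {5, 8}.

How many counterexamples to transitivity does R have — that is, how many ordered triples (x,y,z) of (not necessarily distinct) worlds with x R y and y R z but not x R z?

0

R is transitive; there are no such tuples.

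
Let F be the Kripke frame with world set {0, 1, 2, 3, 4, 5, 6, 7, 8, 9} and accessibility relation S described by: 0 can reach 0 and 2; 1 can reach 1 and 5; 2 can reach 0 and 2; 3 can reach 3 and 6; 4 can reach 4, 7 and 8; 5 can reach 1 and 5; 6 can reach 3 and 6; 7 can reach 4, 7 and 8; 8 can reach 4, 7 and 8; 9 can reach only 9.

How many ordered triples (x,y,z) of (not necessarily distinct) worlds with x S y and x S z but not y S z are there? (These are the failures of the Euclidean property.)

0

S is Euclidean; there are no such tuples.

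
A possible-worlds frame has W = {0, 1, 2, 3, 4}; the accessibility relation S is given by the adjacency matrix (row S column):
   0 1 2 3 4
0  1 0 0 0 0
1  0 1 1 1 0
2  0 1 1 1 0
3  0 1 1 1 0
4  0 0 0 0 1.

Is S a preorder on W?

Reflexive: yes — every world is S-related to itself.
Transitive: yes — every two-step S-path is closed by a direct edge.
So S is a preorder.

Yes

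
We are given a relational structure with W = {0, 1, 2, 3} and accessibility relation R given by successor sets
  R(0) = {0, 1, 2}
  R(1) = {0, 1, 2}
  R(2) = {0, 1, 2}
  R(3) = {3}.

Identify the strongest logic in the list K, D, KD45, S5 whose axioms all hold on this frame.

S5

Serial (axiom D): yes — every world has a successor (e.g. 0 R 0).
Euclidean (axiom 5): yes — any two successors of a common world are R-related.
Transitive (axiom 4): yes — every two-step R-path is closed by a direct edge.
Reflexive (axiom T): yes — every world is R-related to itself.
So F validates K, D, KD45, S5. The strongest is S5.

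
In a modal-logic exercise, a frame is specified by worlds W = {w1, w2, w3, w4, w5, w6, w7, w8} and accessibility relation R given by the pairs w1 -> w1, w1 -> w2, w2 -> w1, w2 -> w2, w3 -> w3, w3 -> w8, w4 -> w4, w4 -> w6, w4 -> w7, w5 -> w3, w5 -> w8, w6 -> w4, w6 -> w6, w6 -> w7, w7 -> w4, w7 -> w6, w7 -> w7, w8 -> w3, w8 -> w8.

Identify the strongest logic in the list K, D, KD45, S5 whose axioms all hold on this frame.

Serial (axiom D): yes — every world has a successor (e.g. w1 R w1).
Euclidean (axiom 5): yes — any two successors of a common world are R-related.
Transitive (axiom 4): yes — every two-step R-path is closed by a direct edge.
Reflexive (axiom T): no — w5 is not related to itself.
So F validates K, D, KD45; S5 would additionally require R to be reflexive. The strongest is KD45.

KD45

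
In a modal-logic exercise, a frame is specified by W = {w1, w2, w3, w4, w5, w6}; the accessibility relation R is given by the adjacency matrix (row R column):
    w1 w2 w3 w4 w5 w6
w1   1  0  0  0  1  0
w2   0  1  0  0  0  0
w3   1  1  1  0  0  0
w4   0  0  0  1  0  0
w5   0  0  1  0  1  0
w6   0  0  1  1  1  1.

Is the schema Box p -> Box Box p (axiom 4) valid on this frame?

No

By correspondence theory, 4 is valid on a frame iff R is transitive.
Transitive: no — w1 R w5 and w5 R w3, but not w1 R w3.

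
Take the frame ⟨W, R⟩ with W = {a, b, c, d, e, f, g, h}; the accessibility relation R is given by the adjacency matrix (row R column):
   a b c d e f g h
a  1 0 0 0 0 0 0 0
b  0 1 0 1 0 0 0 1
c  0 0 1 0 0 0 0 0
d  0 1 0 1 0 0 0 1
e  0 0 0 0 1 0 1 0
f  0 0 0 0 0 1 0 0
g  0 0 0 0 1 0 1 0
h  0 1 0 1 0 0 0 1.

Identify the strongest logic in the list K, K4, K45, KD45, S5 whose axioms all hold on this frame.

Transitive (axiom 4): yes — every two-step R-path is closed by a direct edge.
Euclidean (axiom 5): yes — any two successors of a common world are R-related.
Serial (axiom D): yes — every world has a successor (e.g. a R a).
Reflexive (axiom T): yes — every world is R-related to itself.
So F validates K, K4, K45, KD45, S5. The strongest is S5.

S5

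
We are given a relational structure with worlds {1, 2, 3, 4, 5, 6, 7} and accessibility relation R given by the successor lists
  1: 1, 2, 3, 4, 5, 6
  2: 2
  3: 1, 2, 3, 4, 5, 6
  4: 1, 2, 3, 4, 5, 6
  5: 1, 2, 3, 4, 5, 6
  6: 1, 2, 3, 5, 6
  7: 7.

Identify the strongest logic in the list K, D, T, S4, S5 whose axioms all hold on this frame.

T

Serial (axiom D): yes — every world has a successor (e.g. 1 R 1).
Reflexive (axiom T): yes — every world is R-related to itself.
Transitive (axiom 4): no — 6 R 1 and 1 R 4, but not 6 R 4.
Euclidean (axiom 5): no — 1 R 2 and 1 R 3, but not 2 R 3.
So F validates K, D, T; S4 would additionally require R to be transitive. The strongest is T.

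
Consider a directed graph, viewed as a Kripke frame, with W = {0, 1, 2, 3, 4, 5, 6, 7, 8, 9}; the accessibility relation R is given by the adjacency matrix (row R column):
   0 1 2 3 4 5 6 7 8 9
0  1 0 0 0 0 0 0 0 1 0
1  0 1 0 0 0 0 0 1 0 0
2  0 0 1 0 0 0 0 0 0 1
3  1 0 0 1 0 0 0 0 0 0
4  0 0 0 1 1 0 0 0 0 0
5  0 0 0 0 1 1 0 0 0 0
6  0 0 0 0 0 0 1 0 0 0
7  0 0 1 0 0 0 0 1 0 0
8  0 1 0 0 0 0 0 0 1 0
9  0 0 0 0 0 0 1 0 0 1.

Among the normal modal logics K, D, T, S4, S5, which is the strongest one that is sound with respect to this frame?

T

Serial (axiom D): yes — every world has a successor (e.g. 0 R 0).
Reflexive (axiom T): yes — every world is R-related to itself.
Transitive (axiom 4): no — 0 R 8 and 8 R 1, but not 0 R 1.
Euclidean (axiom 5): no — 0 R 8 and 0 R 0, but not 8 R 0.
So F validates K, D, T; S4 would additionally require R to be transitive. The strongest is T.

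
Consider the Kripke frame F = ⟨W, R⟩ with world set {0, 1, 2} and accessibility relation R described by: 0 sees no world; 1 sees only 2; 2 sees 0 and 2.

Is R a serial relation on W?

Serial: no — 0 has no R-successor.

No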